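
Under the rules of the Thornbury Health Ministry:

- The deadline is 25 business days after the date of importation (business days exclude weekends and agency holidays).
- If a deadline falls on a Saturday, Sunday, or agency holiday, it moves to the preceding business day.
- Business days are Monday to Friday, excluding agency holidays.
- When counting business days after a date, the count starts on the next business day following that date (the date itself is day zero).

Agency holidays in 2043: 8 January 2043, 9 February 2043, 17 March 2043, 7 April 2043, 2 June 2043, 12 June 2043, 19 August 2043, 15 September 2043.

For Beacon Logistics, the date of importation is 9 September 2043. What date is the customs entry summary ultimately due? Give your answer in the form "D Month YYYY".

Counting 25 business days after 9 September 2043 (skipping weekends and listed holidays) reaches 15 October 2043.
Since 15 October 2043 is a Thursday and not a holiday, the date is unchanged.
Deadline: 15 October 2043.

15 October 2043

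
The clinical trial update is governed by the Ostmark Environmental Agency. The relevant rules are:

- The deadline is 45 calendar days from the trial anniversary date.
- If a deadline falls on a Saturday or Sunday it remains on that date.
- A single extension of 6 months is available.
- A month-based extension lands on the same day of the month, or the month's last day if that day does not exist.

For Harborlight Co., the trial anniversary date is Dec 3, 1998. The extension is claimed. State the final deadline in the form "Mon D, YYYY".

Jul 17, 1999

Trigger date Dec 3, 1998 + 45 calendar days = Jan 17, 1999.
No adjustment is made for weekends or holidays, so Jan 17, 1999 stands.
Applying the 6 months extension: 6 months after Jan 17, 1999 is Jul 17, 1999.
Jul 17, 1999 falls on a Saturday. The rules make no weekend/holiday allowance, so it remains Jul 17, 1999.
Final deadline: Jul 17, 1999.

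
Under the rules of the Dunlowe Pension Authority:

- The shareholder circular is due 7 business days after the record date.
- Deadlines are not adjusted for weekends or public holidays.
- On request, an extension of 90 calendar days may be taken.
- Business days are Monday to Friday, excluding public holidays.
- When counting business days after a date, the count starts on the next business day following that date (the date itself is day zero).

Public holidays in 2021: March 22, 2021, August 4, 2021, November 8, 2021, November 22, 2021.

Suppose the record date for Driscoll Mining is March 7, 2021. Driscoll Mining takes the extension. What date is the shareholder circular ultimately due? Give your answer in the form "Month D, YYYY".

June 14, 2021

7 business days after March 7, 2021, excluding weekends and holidays, is March 16, 2021.
No adjustment is made for weekends or holidays, so March 16, 2021 stands.
Add the 90 calendar-day extension to March 16, 2021: June 14, 2021.
No adjustment is made for weekends or holidays, so June 14, 2021 stands.
Final deadline: June 14, 2021.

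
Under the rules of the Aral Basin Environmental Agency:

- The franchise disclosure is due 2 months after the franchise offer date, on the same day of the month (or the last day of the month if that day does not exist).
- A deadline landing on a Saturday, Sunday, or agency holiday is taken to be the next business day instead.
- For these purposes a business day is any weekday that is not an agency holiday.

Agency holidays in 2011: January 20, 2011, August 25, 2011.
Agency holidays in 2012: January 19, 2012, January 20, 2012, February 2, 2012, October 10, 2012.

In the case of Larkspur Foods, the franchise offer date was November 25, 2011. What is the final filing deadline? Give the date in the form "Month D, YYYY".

January 25, 2012

2 months after November 25, 2011, on the same day of the month, is January 25, 2012.
January 25, 2012 (Wednesday) is already a business day.
So the filing is due January 25, 2012.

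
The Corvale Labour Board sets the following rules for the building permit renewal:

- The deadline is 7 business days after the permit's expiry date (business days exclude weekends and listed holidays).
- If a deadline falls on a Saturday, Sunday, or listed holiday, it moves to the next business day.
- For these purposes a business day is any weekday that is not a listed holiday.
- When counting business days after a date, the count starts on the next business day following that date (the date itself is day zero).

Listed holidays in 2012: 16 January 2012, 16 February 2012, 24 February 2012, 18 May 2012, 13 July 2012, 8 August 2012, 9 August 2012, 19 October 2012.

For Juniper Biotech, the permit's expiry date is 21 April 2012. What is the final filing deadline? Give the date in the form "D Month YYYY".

1 May 2012

Counting 7 business days after 21 April 2012 (skipping weekends and listed holidays) reaches 1 May 2012.
1 May 2012 is a Tuesday and not a listed holiday, so it stands.
Deadline: 1 May 2012.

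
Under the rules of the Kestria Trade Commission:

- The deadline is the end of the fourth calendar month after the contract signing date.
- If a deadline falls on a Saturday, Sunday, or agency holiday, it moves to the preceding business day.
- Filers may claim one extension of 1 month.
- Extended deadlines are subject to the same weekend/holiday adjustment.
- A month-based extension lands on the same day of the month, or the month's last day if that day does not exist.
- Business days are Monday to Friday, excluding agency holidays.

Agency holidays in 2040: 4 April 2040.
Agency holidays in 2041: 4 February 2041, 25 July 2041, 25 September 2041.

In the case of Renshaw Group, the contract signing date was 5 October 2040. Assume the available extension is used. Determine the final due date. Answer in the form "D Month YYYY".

28 March 2041

The fourth month after 5 October 2040 is February 2041, whose last day is 28 February 2041.
28 February 2041 falls on a Thursday, which is a business day, so no adjustment is needed.
Applying the 1 month extension: 1 month after 28 February 2041 is 28 March 2041.
28 March 2041 is a Thursday and not a listed holiday, so it stands.
So the filing is due 28 March 2041.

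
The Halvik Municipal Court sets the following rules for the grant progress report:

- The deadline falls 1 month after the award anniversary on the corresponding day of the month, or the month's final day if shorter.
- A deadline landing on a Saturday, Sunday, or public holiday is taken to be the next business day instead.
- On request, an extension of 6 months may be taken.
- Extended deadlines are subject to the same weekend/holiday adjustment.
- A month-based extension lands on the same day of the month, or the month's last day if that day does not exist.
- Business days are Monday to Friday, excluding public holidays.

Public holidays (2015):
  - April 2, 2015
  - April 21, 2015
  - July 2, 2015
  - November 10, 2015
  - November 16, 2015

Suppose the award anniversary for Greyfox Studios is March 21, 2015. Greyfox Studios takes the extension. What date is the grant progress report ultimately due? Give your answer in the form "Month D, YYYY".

October 22, 2015

Moving 1 month forward from March 21, 2015 on the corresponding day gives April 21, 2015.
April 21, 2015 is a listed holiday; the next business day is April 22, 2015 (Wednesday).
Add 6 months to April 22, 2015: October 22, 2015.
October 22, 2015 is a Thursday and not a listed holiday, so it stands.
So the filing is due October 22, 2015.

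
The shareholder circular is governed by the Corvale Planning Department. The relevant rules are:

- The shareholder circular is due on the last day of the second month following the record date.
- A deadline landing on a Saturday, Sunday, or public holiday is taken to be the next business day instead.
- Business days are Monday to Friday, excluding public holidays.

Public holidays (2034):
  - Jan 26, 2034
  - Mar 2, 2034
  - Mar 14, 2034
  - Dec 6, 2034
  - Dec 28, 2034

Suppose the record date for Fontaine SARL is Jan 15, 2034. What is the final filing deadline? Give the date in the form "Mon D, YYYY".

Mar 31, 2034

2 months after Jan 15, 2034 is March 2034; that month ends on Mar 31, 2034.
Mar 31, 2034 falls on a Friday, which is a business day, so no adjustment is needed.
Final deadline: Mar 31, 2034.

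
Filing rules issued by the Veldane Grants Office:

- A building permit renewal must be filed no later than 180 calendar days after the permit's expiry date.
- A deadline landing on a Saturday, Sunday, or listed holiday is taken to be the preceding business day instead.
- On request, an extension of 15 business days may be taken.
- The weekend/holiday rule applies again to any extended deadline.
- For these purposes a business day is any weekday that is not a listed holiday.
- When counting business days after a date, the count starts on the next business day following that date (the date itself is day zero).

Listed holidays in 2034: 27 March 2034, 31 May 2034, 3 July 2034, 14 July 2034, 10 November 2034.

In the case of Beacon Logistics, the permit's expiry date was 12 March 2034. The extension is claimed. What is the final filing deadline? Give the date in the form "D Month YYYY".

From 12 March 2034, 180 calendar days later is 8 September 2034.
Since 8 September 2034 is a Friday and not a holiday, the date is unchanged.
Counting 15 further business days from 8 September 2034 reaches 29 September 2034.
29 September 2034 is a Friday and not a listed holiday, so it stands.
So the filing is due 29 September 2034.

29 September 2034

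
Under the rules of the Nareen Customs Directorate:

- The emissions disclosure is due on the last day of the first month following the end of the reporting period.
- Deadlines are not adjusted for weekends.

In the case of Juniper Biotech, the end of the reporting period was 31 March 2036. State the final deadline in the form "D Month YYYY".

1 month after 31 March 2036 is April 2036; that month ends on 30 April 2036.
30 April 2036 is a Wednesday; no weekend or holiday adjustment applies.
The final due date is 30 April 2036.

30 April 2036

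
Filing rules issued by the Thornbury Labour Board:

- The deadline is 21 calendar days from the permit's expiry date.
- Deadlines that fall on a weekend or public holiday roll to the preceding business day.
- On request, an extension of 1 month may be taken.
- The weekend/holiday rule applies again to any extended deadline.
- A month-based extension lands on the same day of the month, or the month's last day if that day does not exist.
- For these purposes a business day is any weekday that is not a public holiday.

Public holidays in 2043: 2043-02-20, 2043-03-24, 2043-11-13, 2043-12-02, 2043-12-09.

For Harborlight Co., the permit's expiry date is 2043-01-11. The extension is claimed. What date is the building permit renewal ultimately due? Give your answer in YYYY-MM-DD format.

21 calendar days after 2043-01-11 is 2043-02-01.
2043-02-01 is a Sunday, so it moves to the preceding business day, 2043-01-30 (Friday).
The 1 month extension carries 2043-01-30 to 2043-02-28 (day 30 does not exist in February, so the month's last day is used).
2043-02-28 falls on a Saturday. Rolling to the preceding business day gives 2043-02-27, a Friday.
The final due date is 2043-02-27.

2043-02-27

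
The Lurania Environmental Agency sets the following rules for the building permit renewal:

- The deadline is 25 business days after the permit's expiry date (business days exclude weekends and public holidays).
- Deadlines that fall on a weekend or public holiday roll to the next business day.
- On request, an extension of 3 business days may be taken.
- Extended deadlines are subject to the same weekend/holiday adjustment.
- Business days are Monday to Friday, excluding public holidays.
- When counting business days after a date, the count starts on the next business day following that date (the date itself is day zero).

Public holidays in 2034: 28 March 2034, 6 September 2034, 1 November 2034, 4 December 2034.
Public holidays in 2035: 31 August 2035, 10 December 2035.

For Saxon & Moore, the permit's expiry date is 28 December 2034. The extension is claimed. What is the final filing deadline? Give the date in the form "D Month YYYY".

6 February 2035

Starting the day after 28 December 2034 and counting 25 business days lands on 1 February 2035.
1 February 2035 is a Thursday and not a listed holiday, so it stands.
Applying the 3-business-day extension: 3 business days after 1 February 2035 is 6 February 2035.
6 February 2035 is a Tuesday and not a listed holiday, so it stands.
So the filing is due 6 February 2035.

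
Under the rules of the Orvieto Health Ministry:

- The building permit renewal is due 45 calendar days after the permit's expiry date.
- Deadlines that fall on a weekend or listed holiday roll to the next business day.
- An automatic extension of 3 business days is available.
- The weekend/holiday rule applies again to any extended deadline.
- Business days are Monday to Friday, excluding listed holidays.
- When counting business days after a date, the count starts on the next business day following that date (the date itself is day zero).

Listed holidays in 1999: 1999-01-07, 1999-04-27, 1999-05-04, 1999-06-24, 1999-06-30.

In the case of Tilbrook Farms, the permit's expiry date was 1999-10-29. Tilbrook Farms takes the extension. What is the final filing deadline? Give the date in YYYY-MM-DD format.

1999-12-16

45 calendar days after 1999-10-29 is 1999-12-13.
1999-12-13 is a Monday and not a listed holiday, so it stands.
The 3-business-day extension runs from 1999-12-13 to 1999-12-16.
Since 1999-12-16 is a Thursday and not a holiday, the date is unchanged.
Deadline: 1999-12-16.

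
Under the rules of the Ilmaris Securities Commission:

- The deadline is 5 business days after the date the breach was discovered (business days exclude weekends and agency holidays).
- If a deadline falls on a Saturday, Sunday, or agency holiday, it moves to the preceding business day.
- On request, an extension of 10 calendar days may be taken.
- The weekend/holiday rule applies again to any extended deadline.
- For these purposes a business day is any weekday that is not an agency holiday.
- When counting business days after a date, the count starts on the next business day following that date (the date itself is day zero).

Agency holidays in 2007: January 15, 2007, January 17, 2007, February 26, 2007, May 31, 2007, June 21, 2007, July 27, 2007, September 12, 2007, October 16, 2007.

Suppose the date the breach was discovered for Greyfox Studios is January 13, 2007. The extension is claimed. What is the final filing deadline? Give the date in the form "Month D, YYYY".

5 business days after January 13, 2007, excluding weekends and holidays, is January 23, 2007.
January 23, 2007 falls on a Tuesday, which is a business day, so no adjustment is needed.
With the 10-day extension, January 23, 2007 becomes February 2, 2007.
February 2, 2007 (Friday) is already a business day.
The final due date is February 2, 2007.

February 2, 2007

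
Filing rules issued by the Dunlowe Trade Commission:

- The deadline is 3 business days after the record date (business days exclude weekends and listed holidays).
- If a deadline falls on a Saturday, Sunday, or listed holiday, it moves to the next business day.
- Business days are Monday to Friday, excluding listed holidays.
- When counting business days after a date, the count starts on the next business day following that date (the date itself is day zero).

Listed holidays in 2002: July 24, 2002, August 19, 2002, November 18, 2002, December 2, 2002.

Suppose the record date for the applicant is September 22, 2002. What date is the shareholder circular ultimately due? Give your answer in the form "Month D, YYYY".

3 business days after September 22, 2002, excluding weekends and holidays, is September 25, 2002.
Since September 25, 2002 is a Wednesday and not a holiday, the date is unchanged.
Deadline: September 25, 2002.

September 25, 2002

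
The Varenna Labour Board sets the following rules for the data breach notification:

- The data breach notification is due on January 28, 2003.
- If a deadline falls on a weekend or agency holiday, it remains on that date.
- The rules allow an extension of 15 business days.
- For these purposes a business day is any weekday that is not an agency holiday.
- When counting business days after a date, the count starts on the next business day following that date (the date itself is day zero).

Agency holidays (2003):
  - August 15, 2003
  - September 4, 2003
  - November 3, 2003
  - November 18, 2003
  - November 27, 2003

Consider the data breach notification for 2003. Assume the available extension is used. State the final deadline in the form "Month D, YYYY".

February 18, 2003

The statutory due date is January 28, 2003.
January 28, 2003 is a Tuesday; no weekend or holiday adjustment applies.
The 15-business-day extension runs from January 28, 2003 to February 18, 2003.
February 18, 2003 falls on a Tuesday. The rules make no weekend/holiday allowance, so it remains February 18, 2003.
The final due date is February 18, 2003.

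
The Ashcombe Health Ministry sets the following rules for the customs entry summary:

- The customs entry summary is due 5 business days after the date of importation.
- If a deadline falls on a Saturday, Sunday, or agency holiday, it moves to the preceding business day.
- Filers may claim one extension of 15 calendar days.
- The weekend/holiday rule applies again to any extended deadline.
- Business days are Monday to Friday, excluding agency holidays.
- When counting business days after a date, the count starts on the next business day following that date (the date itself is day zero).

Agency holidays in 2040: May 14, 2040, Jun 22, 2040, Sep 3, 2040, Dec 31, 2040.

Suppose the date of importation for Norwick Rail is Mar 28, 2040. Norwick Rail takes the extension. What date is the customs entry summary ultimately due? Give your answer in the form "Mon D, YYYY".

5 business days after Mar 28, 2040, excluding weekends and holidays, is Apr 4, 2040.
Apr 4, 2040 is a Wednesday and not a listed holiday, so it stands.
Applying the 15-calendar-day extension: Apr 4, 2040 + 15 days = Apr 19, 2040.
Apr 19, 2040 is a Thursday and not a listed holiday, so it stands.
So the filing is due Apr 19, 2040.

Apr 19, 2040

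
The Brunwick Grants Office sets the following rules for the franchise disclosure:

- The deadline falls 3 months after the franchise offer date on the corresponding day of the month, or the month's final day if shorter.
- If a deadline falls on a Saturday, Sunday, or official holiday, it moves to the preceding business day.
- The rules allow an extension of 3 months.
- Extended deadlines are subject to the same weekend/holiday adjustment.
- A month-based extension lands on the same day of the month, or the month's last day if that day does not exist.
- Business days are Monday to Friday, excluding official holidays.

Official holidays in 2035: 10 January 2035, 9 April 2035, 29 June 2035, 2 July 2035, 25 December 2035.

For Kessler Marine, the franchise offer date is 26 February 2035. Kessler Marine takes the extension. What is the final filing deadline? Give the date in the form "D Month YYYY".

3 months from 26 February 2035 is 26 May 2035.
Because 26 May 2035 is a Saturday, the deadline becomes 25 May 2035 (Friday).
The 3 months extension carries 25 May 2035 to 25 August 2035.
25 August 2035 is a Saturday; the preceding business day is 24 August 2035 (Friday).
Final deadline: 24 August 2035.

24 August 2035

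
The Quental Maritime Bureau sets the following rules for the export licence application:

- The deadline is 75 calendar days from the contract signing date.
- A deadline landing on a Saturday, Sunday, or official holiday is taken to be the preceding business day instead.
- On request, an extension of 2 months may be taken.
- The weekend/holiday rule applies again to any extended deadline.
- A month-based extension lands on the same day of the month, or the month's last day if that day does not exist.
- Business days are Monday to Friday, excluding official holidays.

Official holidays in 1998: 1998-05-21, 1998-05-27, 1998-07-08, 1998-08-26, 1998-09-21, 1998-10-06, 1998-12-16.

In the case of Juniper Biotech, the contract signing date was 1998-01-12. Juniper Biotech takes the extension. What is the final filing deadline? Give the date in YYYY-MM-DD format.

Trigger date 1998-01-12 + 75 calendar days = 1998-03-28.
Because 1998-03-28 is a Saturday, the deadline becomes 1998-03-27 (Friday).
The 2 months extension carries 1998-03-27 to 1998-05-27.
Because 1998-05-27 is a listed holiday, the deadline becomes 1998-05-26 (Tuesday).
Deadline: 1998-05-26.

1998-05-26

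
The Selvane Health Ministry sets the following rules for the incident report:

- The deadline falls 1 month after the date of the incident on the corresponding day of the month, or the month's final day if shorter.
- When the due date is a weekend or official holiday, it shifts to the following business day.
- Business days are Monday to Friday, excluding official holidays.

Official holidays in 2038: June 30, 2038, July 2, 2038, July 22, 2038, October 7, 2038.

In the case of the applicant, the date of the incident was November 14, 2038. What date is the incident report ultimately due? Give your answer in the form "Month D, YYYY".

Moving 1 month forward from November 14, 2038 on the corresponding day gives December 14, 2038.
Since December 14, 2038 is a Tuesday and not a holiday, the date is unchanged.
The final due date is December 14, 2038.

December 14, 2038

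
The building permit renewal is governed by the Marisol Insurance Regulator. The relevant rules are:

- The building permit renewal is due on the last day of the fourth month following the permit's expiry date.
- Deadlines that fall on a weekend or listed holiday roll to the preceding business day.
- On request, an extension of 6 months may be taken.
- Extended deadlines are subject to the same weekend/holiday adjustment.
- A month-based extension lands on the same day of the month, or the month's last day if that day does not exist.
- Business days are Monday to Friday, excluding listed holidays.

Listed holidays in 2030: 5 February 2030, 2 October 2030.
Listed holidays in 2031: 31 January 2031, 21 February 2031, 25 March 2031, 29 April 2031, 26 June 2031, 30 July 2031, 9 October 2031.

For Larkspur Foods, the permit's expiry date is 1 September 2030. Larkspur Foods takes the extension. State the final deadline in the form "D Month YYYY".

29 July 2031

4 months after 1 September 2030 is January 2031; that month ends on 31 January 2031.
31 January 2031 is a listed holiday, so it moves to the preceding business day, 30 January 2031 (Thursday).
Add 6 months to 30 January 2031: 30 July 2031.
30 July 2031 is a listed holiday; the preceding business day is 29 July 2031 (Tuesday).
Deadline: 29 July 2031.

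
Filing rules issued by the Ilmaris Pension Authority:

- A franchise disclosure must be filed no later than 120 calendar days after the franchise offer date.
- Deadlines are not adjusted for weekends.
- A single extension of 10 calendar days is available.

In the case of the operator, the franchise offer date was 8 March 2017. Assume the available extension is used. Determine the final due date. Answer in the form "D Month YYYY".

From 8 March 2017, 120 calendar days later is 6 July 2017.
6 July 2017 falls on a Thursday. The rules make no weekend/holiday allowance, so it remains 6 July 2017.
Add the 10 calendar-day extension to 6 July 2017: 16 July 2017.
16 July 2017 falls on a Sunday. The rules make no weekend/holiday allowance, so it remains 16 July 2017.
Deadline: 16 July 2017.

16 July 2017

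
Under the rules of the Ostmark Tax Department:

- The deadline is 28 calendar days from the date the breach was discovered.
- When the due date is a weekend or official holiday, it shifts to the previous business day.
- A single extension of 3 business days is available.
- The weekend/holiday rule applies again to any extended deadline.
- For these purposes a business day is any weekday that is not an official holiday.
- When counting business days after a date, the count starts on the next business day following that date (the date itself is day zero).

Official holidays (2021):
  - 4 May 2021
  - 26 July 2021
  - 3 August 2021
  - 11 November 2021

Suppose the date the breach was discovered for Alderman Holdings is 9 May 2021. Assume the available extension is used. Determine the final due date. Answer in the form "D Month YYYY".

9 June 2021

28 calendar days after 9 May 2021 is 6 June 2021.
6 June 2021 falls on a Sunday. Rolling to the preceding business day gives 4 June 2021, a Friday.
Counting 3 further business days from 4 June 2021 reaches 9 June 2021.
9 June 2021 falls on a Wednesday, which is a business day, so no adjustment is needed.
The final due date is 9 June 2021.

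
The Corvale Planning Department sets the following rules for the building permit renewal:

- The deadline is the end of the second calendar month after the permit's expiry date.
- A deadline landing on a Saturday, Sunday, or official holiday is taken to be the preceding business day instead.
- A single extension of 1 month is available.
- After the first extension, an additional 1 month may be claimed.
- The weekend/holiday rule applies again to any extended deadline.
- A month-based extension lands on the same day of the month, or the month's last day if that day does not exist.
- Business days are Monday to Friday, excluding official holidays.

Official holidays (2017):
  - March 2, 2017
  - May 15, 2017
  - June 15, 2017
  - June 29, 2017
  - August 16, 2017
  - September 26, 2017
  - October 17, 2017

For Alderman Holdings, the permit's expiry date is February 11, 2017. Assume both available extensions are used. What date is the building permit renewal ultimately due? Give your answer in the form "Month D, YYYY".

2 months after February 11, 2017 is April 2017; that month ends on April 30, 2017.
April 30, 2017 is a Sunday; the preceding business day is April 28, 2017 (Friday).
The 1 month extension carries April 28, 2017 to May 28, 2017.
May 28, 2017 is a Sunday; the preceding business day is May 26, 2017 (Friday).
The 1 month extension carries May 26, 2017 to June 26, 2017.
June 26, 2017 is a Monday and not a listed holiday, so it stands.
Final deadline: June 26, 2017.

June 26, 2017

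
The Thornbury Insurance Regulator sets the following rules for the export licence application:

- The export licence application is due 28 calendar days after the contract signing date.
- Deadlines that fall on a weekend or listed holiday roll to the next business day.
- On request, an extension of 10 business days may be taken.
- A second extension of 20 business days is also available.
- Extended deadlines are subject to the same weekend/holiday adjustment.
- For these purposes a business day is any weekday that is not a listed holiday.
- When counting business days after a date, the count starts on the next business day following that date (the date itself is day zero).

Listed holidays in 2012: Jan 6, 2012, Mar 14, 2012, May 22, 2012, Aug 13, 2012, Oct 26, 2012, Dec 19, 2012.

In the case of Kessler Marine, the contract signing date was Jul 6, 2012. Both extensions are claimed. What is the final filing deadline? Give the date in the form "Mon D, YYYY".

28 calendar days after Jul 6, 2012 is Aug 3, 2012.
Aug 3, 2012 falls on a Friday, which is a business day, so no adjustment is needed.
The 10-business-day extension runs from Aug 3, 2012 to Aug 20, 2012.
Aug 20, 2012 (Monday) is already a business day.
The 20-business-day extension runs from Aug 20, 2012 to Sep 17, 2012.
Sep 17, 2012 (Monday) is already a business day.
Final deadline: Sep 17, 2012.

Sep 17, 2012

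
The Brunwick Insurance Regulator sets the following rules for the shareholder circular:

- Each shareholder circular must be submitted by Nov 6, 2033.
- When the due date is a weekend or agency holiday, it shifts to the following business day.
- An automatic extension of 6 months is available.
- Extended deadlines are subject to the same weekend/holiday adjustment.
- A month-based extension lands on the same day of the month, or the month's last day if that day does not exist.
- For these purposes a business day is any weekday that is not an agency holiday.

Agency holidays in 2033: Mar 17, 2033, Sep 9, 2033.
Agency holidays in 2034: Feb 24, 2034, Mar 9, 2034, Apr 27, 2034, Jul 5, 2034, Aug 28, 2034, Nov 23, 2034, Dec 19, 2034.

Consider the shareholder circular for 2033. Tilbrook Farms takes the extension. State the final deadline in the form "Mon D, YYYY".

The statutory due date is Nov 6, 2033.
Nov 6, 2033 is a Sunday, so it moves to the next business day, Nov 7, 2033 (Monday).
The 6 months extension carries Nov 7, 2033 to May 7, 2034.
May 7, 2034 falls on a Sunday. Rolling to the next business day gives May 8, 2034, a Monday.
Final deadline: May 8, 2034.

May 8, 2034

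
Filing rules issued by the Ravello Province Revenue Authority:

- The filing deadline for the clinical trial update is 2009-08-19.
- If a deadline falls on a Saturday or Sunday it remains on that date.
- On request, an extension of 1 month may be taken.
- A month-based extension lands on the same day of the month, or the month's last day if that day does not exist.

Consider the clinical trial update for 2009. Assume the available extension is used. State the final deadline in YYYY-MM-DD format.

The stated deadline is 2009-08-19.
No adjustment is made for weekends or holidays, so 2009-08-19 stands.
The 1 month extension carries 2009-08-19 to 2009-09-19.
2009-09-19 is a Saturday; no weekend or holiday adjustment applies.
So the filing is due 2009-09-19.

2009-09-19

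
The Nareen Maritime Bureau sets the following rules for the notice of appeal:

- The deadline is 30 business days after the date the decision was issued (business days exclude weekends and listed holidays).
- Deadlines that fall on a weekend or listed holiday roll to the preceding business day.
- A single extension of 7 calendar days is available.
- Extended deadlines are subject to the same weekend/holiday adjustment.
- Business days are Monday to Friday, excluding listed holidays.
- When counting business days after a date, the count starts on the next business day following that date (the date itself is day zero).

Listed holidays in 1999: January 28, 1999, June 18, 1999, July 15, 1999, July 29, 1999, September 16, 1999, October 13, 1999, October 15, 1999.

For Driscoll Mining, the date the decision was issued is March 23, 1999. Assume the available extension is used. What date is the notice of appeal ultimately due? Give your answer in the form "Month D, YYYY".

May 11, 1999

30 business days after March 23, 1999, excluding weekends and holidays, is May 4, 1999.
May 4, 1999 (Tuesday) is already a business day.
Applying the 7-calendar-day extension: May 4, 1999 + 7 days = May 11, 1999.
May 11, 1999 is a Tuesday and not a listed holiday, so it stands.
Deadline: May 11, 1999.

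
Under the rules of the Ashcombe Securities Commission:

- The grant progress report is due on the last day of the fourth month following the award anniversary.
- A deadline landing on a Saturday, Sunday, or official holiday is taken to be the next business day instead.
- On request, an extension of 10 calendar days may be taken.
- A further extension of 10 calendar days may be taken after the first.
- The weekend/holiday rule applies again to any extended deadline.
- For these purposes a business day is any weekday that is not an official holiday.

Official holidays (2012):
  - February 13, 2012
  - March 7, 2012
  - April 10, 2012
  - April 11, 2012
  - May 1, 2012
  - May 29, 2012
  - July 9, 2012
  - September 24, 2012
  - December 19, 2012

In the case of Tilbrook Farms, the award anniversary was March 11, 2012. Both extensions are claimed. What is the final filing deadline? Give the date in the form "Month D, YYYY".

4 months after March 11, 2012 falls in July 2012; the last day of that month is July 31, 2012.
July 31, 2012 falls on a Tuesday, which is a business day, so no adjustment is needed.
The 10-calendar-day extension moves the deadline from July 31, 2012 to August 10, 2012.
August 10, 2012 is a Friday and not a listed holiday, so it stands.
The 10-calendar-day extension moves the deadline from August 10, 2012 to August 20, 2012.
August 20, 2012 is a Monday and not a listed holiday, so it stands.
Deadline: August 20, 2012.

August 20, 2012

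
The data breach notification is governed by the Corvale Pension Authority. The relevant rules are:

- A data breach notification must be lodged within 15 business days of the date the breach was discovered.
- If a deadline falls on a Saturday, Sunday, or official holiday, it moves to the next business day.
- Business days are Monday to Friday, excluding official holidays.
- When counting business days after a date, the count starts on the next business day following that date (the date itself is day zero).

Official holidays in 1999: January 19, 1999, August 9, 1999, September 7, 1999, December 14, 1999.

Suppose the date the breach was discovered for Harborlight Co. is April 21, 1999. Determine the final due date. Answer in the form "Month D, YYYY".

Starting the day after April 21, 1999 and counting 15 business days lands on May 12, 1999.
May 12, 1999 (Wednesday) is already a business day.
Final deadline: May 12, 1999.

May 12, 1999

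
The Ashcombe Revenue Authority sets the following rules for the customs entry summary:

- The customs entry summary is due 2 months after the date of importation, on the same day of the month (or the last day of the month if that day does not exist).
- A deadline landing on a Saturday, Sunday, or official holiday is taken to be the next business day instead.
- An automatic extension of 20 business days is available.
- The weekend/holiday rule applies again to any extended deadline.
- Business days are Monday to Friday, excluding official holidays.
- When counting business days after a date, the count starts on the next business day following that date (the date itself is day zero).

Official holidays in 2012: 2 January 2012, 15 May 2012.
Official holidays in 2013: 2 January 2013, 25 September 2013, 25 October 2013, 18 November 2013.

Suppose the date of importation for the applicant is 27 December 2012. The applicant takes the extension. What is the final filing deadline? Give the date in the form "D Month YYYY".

27 March 2013

2 months from 27 December 2012 is 27 February 2013.
Since 27 February 2013 is a Wednesday and not a holiday, the date is unchanged.
Applying the 20-business-day extension: 20 business days after 27 February 2013 is 27 March 2013.
Since 27 March 2013 is a Wednesday and not a holiday, the date is unchanged.
Final deadline: 27 March 2013.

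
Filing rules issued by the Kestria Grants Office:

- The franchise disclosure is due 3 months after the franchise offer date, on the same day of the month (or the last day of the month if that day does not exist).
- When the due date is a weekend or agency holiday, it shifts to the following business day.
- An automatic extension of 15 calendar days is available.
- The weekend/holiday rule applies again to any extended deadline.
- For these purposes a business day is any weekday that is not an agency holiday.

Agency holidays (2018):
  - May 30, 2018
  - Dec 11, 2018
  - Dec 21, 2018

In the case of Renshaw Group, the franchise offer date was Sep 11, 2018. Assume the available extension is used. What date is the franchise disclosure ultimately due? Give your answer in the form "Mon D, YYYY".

Dec 27, 2018

Moving 3 months forward from Sep 11, 2018 on the corresponding day gives Dec 11, 2018.
Because Dec 11, 2018 is a listed holiday, the deadline becomes Dec 12, 2018 (Wednesday).
Add the 15 calendar-day extension to Dec 12, 2018: Dec 27, 2018.
Since Dec 27, 2018 is a Thursday and not a holiday, the date is unchanged.
So the filing is due Dec 27, 2018.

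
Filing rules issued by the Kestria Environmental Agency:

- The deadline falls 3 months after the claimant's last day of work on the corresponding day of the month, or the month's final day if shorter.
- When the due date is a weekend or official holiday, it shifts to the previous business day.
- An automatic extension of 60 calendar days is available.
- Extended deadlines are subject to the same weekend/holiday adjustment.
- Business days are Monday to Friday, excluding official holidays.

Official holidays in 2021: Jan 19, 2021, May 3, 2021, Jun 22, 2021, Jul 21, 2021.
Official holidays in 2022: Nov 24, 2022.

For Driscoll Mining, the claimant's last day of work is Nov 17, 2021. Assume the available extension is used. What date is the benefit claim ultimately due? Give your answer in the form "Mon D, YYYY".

Moving 3 months forward from Nov 17, 2021 on the corresponding day gives Feb 17, 2022.
Feb 17, 2022 falls on a Thursday, which is a business day, so no adjustment is needed.
Applying the 60-calendar-day extension: Feb 17, 2022 + 60 days = Apr 18, 2022.
Apr 18, 2022 is a Monday and not a listed holiday, so it stands.
So the filing is due Apr 18, 2022.

Apr 18, 2022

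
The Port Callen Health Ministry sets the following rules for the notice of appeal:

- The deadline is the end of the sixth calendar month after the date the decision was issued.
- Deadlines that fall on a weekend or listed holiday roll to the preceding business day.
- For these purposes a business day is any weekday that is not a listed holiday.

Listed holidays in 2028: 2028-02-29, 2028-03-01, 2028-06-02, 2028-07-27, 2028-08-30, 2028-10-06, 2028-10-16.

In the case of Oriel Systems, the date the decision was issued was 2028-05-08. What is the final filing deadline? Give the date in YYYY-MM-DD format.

2028-11-30

6 months after 2028-05-08 falls in November 2028; the last day of that month is 2028-11-30.
2028-11-30 is a Thursday and not a listed holiday, so it stands.
The final due date is 2028-11-30.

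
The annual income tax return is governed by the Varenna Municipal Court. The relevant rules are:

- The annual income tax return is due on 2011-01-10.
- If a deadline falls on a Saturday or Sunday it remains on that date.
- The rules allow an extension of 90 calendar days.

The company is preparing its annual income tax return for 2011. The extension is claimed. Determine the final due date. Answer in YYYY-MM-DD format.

2011-04-10

The statutory due date is 2011-01-10.
2011-01-10 is a Monday; no weekend or holiday adjustment applies.
The 90-calendar-day extension moves the deadline from 2011-01-10 to 2011-04-10.
2011-04-10 is a Sunday; no weekend or holiday adjustment applies.
Deadline: 2011-04-10.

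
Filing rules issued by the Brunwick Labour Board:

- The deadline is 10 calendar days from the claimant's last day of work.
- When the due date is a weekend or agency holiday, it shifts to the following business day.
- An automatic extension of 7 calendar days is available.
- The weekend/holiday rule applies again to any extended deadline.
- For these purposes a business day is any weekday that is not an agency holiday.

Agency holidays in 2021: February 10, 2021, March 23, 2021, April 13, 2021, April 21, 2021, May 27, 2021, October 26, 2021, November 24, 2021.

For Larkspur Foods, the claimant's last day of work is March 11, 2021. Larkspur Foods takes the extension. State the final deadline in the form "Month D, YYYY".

Trigger date March 11, 2021 + 10 calendar days = March 21, 2021.
March 21, 2021 is a Sunday; the next business day is March 22, 2021 (Monday).
With the 7-day extension, March 22, 2021 becomes March 29, 2021.
March 29, 2021 falls on a Monday, which is a business day, so no adjustment is needed.
Final deadline: March 29, 2021.

March 29, 2021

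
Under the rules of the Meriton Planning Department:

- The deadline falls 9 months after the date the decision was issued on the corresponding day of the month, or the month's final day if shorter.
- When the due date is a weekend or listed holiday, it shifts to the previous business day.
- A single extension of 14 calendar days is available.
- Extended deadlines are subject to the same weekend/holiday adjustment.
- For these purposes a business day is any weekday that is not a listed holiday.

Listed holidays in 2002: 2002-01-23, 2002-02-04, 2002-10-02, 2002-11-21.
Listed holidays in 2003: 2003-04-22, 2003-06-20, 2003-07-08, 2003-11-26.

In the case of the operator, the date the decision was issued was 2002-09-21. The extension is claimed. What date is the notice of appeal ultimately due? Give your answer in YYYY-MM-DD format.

2003-07-03

9 months after 2002-09-21, on the same day of the month, is 2003-06-21.
2003-06-21 is a Saturday, so it moves to the preceding business day, 2003-06-19 (Thursday).
Applying the 14-calendar-day extension: 2003-06-19 + 14 days = 2003-07-03.
2003-07-03 is a Thursday and not a listed holiday, so it stands.
The final due date is 2003-07-03.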